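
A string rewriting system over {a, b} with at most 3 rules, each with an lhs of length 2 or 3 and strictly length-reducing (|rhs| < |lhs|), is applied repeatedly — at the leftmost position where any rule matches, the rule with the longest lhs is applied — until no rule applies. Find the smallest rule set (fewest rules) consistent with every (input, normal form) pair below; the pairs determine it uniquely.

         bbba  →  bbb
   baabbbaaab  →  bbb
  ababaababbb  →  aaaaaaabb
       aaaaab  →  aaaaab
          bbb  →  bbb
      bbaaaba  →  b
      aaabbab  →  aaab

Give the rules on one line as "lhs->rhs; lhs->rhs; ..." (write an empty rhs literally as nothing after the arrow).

ba->b; baa->b; bab->aa

  | bbba => bbb
  | baabbbaaab => bbbbaaab => bbbbab => bbbaa => bbb
  | ababaababbb => aaaaababbb => aaaaaaabb
  | aaaaab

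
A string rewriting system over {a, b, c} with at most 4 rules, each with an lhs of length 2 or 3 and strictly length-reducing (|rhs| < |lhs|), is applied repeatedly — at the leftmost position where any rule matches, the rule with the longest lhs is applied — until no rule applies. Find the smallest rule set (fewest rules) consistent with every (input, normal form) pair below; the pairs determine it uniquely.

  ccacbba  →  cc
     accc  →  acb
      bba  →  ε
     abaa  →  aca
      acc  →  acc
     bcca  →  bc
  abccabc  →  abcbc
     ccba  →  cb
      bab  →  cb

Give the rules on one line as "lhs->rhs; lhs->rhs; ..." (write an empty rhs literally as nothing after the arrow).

ba->c; bba->; cca->c; ccc->cb

  | ccacbba => ccbba => cc
  | accc => acb
  | bba => ε
  | abaa => aca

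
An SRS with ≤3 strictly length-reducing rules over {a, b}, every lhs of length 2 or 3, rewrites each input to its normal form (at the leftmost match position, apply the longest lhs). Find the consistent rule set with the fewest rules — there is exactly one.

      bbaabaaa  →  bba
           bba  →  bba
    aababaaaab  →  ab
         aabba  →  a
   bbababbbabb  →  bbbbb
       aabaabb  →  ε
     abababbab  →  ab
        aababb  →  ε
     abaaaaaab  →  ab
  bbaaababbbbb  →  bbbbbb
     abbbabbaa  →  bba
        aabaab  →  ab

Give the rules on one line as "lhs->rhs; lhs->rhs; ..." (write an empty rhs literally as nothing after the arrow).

  | bbaabaaa => bbabaaa => bbaaa => bbaa => bba
  | bba
  | aababaaaab => ababaaaab => abaaaab => abaaab => abaab => abab => ab
  | aabba => abba => a

aa->a; abb->; bab->b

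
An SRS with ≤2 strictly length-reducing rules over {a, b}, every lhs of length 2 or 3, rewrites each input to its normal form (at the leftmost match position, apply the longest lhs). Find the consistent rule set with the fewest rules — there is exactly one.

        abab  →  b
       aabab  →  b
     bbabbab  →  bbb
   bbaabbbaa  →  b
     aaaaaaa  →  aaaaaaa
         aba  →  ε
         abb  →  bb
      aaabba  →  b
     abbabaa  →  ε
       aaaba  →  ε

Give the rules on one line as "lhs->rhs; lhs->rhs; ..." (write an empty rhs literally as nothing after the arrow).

  | abab => bab => b
  | aabab => abab => bab => b
  | bbabbab => bbbab => bbb
  | bbaabbbaa => babbbaa => bbbaa => bba => b

ab->b; ba->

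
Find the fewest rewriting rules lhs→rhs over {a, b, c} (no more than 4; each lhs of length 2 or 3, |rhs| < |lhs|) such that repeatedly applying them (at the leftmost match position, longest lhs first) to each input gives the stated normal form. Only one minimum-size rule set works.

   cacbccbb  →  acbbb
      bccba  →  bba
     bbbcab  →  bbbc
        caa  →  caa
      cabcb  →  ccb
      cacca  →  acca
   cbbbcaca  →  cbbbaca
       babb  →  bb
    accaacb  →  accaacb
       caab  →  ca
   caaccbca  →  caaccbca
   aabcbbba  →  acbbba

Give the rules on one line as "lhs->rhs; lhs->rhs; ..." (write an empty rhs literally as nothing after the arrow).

ab->; bcc->b; cac->ac

  | cacbccbb => acbccbb => acbbb
  | bccba => bba
  | bbbcab => bbbc
  | caa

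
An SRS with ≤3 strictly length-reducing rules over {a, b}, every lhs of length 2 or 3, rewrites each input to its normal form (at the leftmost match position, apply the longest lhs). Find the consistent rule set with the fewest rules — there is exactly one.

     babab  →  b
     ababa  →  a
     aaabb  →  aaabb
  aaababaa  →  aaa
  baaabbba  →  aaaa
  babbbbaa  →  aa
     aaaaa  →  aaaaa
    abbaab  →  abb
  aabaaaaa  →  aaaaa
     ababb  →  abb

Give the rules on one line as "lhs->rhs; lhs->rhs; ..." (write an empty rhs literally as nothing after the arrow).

ba->; baa->; bbb->aa

  | babab => bab => b
  | ababa => aba => a
  | aaabb
  | aaababaa => aaabaa => aaa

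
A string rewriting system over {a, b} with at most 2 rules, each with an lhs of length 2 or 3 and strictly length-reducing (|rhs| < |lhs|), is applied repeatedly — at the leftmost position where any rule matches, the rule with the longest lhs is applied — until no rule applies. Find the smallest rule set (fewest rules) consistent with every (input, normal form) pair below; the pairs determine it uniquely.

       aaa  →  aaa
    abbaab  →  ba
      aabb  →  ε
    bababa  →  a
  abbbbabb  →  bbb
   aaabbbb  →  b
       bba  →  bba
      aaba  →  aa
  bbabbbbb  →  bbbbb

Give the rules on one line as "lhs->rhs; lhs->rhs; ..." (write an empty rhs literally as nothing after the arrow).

  | aaa
  | abbaab => baab => ba
  | aabb => ab => ε
  | bababa => aba => a

ab->; bab->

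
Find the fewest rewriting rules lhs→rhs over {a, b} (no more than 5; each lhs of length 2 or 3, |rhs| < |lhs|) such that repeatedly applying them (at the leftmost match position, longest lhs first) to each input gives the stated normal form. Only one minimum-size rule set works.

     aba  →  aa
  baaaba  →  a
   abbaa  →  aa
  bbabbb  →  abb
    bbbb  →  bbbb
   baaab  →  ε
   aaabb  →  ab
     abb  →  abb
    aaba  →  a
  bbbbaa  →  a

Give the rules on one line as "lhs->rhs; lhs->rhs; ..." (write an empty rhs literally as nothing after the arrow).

  | aba => aa
  | baaaba => aaba => a
  | abbaa => aba => aa
  | bbabbb => baabb => abb

aab->; ba->a; baa->a; bab->aa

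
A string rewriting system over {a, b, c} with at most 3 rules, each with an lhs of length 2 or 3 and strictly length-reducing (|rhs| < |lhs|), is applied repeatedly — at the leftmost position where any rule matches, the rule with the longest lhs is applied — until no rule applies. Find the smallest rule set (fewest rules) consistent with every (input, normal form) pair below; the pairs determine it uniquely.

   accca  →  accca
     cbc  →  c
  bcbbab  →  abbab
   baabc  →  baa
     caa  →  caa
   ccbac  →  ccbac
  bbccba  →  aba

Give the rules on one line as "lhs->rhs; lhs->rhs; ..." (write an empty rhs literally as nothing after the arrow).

bc->; bcb->ab

  | accca
  | cbc => c
  | bcbbab => abbab
  | baabc => baa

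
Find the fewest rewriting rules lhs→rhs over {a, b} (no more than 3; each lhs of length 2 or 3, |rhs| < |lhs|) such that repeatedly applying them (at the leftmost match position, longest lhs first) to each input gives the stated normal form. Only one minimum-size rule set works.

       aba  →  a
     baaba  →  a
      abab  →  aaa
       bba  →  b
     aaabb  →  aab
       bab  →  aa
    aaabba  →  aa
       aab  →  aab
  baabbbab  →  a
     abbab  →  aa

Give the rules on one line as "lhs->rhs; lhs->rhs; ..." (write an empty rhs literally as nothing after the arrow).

abb->b; ba->; bab->aa

  | aba => a
  | baaba => aba => a
  | abab => aaa
  | bba => b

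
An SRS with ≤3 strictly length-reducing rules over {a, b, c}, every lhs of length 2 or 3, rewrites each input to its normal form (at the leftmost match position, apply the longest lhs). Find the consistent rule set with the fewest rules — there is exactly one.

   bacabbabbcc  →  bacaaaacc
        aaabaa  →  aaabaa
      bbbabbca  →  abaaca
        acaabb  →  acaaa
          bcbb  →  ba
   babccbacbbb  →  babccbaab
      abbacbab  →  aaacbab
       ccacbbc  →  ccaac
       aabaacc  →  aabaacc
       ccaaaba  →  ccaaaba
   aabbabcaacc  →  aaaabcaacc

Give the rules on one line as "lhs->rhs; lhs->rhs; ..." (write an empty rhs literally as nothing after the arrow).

bb->a; cbb->a

  | bacabbabbcc => bacaaabbcc => bacaaaacc
  | aaabaa
  | bbbabbca => ababbca => abaaca
  | acaabb => acaaa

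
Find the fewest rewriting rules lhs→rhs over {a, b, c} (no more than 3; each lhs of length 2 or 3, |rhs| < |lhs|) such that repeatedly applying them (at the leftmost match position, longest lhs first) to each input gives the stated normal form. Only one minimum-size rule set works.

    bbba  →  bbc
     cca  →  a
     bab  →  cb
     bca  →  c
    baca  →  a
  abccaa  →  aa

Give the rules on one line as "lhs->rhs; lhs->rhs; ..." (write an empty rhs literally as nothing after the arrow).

  | bbba => bbc
  | cca => ca => a
  | bab => cb
  | bca => ba => c

ba->c; ca->a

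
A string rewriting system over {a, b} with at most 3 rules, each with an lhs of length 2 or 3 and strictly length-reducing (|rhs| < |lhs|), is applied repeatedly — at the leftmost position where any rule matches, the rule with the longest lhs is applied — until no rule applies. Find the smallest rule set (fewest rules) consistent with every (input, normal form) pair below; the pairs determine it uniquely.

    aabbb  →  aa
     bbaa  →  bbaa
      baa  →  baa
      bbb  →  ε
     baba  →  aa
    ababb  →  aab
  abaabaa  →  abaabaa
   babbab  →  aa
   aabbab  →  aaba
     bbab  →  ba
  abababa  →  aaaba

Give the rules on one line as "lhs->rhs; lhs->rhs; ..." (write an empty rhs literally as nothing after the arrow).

  | aabbb => aa
  | bbaa
  | baa
  | bbb => ε

bab->a; bbb->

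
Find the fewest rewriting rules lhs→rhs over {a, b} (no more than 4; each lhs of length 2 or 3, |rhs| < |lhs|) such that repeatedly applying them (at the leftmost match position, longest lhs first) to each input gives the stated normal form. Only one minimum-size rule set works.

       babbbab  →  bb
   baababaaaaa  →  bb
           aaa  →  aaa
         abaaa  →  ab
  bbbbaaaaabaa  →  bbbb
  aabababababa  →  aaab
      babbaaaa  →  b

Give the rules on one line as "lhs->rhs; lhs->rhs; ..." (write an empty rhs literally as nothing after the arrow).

abb->a; ba->b; baa->b; bab->ba

  | babbbab => babbab => babab => baab => bb
  | baababaaaaa => bbabaaaaa => bbaaaaaa => bbaaaa => bbaa => bb
  | aaa
  | abaaa => aba => ab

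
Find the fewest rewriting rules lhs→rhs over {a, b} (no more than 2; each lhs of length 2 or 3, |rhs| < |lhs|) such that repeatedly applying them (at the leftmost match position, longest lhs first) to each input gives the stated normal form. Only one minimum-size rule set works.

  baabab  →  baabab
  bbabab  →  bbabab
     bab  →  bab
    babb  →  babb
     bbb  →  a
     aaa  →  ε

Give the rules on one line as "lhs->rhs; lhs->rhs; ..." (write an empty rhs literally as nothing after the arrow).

aaa->; bbb->a

  | baabab
  | bbabab
  | bab
  | babb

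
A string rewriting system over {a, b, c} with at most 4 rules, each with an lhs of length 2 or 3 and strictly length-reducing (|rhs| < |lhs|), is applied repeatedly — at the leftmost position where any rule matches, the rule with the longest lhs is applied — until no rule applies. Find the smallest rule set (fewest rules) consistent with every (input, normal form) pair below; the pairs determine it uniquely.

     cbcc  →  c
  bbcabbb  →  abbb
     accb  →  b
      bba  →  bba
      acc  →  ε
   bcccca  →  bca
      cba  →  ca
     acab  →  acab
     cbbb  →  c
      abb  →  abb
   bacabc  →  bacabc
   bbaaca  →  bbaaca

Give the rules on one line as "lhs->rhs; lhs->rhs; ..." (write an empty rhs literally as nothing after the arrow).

  | cbcc => ccc => cc => c
  | bbcabbb => abbb
  | accb => b
  | bba

acc->; bbc->; cb->c; cc->c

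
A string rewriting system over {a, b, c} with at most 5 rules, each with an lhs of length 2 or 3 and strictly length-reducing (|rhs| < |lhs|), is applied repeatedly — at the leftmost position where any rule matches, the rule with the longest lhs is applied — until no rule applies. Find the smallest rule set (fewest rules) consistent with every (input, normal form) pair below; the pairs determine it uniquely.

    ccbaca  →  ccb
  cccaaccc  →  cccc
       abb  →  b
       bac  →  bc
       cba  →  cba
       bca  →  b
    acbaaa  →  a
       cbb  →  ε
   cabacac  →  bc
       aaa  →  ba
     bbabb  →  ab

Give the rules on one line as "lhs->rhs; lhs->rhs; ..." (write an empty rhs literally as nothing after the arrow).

aa->b; ac->c; bb->a; ca->

  | ccbaca => ccbca => ccb
  | cccaaccc => ccaccc => cccc
  | abb => aa => b
  | bac => bc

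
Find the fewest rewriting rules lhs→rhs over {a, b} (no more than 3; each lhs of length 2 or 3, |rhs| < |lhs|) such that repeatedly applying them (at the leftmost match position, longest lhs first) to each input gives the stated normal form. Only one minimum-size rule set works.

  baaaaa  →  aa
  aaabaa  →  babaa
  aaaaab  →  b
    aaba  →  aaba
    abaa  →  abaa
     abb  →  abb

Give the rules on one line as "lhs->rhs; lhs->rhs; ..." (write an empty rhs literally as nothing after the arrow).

  | baaaaa => bbaaa => aa
  | aaabaa => babaa
  | aaaaab => baaab => bbab => b
  | aaba

aaa->ba; bba->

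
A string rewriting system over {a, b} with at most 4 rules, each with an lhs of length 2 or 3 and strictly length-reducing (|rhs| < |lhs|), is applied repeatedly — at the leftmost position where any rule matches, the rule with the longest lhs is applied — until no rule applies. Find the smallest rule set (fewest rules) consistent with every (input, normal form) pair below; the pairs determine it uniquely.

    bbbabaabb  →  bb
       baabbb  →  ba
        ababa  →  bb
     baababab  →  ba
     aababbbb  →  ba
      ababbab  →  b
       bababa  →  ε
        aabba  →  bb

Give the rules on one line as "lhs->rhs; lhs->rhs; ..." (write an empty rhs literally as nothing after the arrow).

  | bbbabaabb => baabaabb => baabb => bb
  | baabbb => bbb => ba
  | ababa => baba => bba => bb
  | baababab => babab => bbab => bbb => ba

ab->b; baa->; bba->bb; bbb->ba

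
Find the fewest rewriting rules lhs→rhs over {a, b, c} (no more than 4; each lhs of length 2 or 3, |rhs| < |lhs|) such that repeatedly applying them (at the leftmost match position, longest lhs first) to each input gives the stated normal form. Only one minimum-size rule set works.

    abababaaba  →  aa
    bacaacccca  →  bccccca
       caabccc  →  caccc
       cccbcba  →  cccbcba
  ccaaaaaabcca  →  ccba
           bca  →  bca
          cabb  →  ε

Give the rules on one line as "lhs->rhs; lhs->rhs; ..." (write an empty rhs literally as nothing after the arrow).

aac->b; ab->; acb->cc; cab->a

  | abababaaba => ababaaba => abaaba => aaba => aa
  | bacaacccca => bacbccca => bccccca
  | caabccc => caccc
  | cccbcba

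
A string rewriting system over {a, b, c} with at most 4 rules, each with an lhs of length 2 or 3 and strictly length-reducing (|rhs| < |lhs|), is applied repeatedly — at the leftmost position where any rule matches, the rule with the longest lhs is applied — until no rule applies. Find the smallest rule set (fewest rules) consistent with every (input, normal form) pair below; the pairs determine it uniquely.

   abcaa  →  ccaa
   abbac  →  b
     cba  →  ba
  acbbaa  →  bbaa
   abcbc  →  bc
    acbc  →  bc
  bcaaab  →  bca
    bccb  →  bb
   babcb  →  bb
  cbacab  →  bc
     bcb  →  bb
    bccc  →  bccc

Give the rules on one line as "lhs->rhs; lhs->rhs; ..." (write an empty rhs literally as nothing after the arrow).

  | abcaa => ccaa
  | abbac => cbac => bac => b
  | cba => ba
  | acbbaa => bbaa

ab->c; ac->; cb->b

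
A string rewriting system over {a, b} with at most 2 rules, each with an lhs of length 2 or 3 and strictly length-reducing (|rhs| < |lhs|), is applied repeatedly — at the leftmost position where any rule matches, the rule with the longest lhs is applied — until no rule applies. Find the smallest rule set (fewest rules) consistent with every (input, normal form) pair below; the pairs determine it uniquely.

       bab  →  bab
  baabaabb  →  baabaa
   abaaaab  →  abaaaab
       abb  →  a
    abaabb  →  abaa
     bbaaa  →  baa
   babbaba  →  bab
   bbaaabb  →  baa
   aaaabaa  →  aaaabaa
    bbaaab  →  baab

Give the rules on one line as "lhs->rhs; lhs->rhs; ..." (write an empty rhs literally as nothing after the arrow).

bb->; bba->b

  | bab
  | baabaabb => baabaa
  | abaaaab
  | abb => a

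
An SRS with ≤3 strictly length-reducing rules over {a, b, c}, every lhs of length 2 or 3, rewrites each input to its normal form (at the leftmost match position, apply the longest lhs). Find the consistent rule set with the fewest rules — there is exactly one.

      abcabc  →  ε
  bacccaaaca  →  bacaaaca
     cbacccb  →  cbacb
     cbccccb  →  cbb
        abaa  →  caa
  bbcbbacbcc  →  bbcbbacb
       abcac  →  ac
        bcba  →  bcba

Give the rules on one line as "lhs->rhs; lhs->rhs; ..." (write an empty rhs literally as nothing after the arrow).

ab->c; cc->

  | abcabc => ccabc => abc => cc => ε
  | bacccaaaca => bacaaaca
  | cbacccb => cbacb
  | cbccccb => cbccb => cbb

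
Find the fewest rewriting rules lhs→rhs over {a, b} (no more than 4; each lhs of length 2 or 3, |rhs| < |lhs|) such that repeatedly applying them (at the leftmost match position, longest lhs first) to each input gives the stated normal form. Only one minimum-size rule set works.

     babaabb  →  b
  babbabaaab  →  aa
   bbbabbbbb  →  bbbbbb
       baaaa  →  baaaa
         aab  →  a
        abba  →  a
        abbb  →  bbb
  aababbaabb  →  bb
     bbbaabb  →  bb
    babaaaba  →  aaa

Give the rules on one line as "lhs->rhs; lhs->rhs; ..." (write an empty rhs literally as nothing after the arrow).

  | babaabb => bbaabb => aabb => ab => b
  | babbabaaab => bbbabaaab => babaaab => bbaaab => aaab => aa
  | bbbabbbbb => babbbbb => bbbbbb
  | baaaa

aab->a; ab->b; bba->a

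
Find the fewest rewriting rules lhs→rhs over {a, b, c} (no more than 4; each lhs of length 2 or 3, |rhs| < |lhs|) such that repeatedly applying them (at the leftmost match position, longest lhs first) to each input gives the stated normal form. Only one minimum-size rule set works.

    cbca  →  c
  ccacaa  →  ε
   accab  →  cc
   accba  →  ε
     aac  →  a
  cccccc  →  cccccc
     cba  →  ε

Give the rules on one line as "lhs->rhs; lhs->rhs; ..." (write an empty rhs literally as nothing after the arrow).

ac->; ca->; cab->cc; cb->c

  | cbca => cca => c
  | ccacaa => ccaa => ca => ε
  | accab => cab => cc
  | accba => cba => ca => ε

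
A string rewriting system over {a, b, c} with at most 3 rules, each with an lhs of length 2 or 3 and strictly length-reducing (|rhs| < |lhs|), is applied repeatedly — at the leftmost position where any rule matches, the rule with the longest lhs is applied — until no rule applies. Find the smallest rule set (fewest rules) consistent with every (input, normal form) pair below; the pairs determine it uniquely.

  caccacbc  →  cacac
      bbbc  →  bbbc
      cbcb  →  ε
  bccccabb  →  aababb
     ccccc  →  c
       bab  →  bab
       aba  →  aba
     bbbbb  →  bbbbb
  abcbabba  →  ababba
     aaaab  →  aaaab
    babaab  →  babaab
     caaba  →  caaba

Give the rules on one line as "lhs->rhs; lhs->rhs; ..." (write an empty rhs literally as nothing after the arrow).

bcc->ab; cb->; cc->c

  | caccacbc => cacacbc => cacac
  | bbbc
  | cbcb => cb => ε
  | bccccabb => abccabb => aababb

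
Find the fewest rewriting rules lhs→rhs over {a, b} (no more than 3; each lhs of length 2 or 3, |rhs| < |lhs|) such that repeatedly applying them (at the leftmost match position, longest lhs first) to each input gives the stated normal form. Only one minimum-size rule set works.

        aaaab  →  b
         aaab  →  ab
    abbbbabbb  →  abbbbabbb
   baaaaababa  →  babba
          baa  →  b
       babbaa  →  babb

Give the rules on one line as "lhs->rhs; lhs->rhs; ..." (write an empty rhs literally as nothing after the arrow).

aa->; aba->ab

  | aaaab => aab => b
  | aaab => ab
  | abbbbabbb
  | baaaaababa => baaababa => bababa => babba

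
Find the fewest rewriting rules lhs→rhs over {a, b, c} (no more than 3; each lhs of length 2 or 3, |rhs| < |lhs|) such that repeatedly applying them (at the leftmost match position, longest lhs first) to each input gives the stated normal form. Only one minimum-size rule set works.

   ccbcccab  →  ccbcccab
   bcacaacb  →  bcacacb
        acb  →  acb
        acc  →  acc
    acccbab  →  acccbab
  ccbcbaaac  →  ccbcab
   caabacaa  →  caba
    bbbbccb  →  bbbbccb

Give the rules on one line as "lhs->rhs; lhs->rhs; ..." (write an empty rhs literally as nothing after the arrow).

  | ccbcccab
  | bcacaacb => bcacacb
  | acb
  | acc

aa->a; bac->ab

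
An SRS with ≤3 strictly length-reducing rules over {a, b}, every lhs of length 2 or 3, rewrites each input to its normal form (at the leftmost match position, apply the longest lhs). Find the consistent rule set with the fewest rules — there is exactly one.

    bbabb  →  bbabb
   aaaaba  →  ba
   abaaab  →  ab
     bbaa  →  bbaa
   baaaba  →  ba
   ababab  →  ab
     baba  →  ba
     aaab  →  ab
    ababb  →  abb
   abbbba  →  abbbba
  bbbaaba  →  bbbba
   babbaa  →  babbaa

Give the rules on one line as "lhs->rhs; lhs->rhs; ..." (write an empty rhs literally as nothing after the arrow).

  | bbabb
  | aaaaba => aaba => ba
  | abaaab => aaab => ab
  | bbaa

aab->b; aba->a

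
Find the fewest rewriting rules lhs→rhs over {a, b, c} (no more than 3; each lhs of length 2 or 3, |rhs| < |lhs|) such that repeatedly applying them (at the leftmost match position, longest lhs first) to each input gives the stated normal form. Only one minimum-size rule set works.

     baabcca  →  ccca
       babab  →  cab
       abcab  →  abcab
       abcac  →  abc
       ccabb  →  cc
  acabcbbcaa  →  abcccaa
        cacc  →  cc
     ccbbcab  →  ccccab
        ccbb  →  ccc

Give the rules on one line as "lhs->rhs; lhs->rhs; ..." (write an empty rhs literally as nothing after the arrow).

ac->; ba->b; bb->c

  | baabcca => babcca => bbcca => ccca
  | babab => bbab => cab
  | abcab
  | abcac => abc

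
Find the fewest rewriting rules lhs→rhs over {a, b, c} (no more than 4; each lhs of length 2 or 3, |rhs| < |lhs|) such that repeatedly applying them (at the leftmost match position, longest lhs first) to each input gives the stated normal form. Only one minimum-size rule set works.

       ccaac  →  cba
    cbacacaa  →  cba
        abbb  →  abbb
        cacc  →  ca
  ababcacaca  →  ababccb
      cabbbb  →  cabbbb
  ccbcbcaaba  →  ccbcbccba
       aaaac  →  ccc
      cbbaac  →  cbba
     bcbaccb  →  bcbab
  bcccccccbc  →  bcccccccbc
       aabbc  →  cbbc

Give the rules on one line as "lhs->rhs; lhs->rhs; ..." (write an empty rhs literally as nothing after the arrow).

  | ccaac => cbac => cba
  | cbacacaa => cbaacaa => cbacaa => cbaaa => cbaa => cba
  | abbb
  | cacc => cac => ca

aa->c; ac->a; baa->ba; cca->cb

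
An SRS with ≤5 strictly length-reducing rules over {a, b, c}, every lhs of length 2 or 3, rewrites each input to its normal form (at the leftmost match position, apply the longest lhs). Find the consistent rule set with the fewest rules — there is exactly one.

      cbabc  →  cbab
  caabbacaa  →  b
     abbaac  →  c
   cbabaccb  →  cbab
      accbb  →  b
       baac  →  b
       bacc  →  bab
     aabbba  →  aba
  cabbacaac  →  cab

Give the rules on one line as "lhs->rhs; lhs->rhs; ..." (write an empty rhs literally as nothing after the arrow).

aa->; bb->a; bc->b; cc->b

  | cbabc => cbab
  | caabbacaa => cbbacaa => caacaa => ccaa => baa => b
  | abbaac => aaaac => aac => c
  | cbabaccb => cbababb => cbabaa => cbab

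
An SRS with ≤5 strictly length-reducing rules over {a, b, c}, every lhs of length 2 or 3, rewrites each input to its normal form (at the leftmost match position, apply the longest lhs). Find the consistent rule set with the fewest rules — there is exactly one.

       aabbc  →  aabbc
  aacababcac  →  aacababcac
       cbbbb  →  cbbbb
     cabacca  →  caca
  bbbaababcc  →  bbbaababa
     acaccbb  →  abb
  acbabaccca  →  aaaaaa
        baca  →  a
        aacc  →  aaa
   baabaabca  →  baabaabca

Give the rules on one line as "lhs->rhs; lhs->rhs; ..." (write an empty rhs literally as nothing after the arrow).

bac->; caa->; cba->ac; cc->a

  | aabbc
  | aacababcac
  | cbbbb
  | cabacca => caca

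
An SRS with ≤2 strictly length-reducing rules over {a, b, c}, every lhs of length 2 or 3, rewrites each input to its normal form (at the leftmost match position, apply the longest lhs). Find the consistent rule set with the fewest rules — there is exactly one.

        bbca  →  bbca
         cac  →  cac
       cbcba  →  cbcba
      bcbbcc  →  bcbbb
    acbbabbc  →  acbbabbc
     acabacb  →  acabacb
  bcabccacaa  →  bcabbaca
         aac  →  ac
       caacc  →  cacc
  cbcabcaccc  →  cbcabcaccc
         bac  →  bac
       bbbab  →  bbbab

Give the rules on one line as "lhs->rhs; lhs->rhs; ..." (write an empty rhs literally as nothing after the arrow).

aa->a; bcc->bb

  | bbca
  | cac
  | cbcba
  | bcbbcc => bcbbb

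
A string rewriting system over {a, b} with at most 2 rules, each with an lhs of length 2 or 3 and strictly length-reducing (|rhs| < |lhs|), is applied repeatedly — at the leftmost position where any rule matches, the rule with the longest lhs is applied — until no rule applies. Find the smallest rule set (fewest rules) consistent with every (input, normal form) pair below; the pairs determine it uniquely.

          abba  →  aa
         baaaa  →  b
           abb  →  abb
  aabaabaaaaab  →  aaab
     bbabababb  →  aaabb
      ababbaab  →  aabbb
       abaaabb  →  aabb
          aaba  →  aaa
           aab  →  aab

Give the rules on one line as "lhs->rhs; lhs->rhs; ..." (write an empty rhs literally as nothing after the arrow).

ba->a; baa->b

  | abba => aba => aa
  | baaaa => baa => b
  | abb
  | aabaabaaaaab => aabbaaaaab => aabbaaab => aabbab => aabab => aaab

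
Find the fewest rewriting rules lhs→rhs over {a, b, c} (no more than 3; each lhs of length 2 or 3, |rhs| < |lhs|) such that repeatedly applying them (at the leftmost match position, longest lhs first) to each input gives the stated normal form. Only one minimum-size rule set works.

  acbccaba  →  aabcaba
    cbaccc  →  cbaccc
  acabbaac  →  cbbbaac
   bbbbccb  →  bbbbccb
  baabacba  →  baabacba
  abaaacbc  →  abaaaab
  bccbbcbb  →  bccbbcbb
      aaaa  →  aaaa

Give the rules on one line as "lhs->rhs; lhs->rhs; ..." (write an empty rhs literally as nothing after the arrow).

aca->cb; cbc->ab

  | acbccaba => aabcaba
  | cbaccc
  | acabbaac => cbbbaac
  | bbbbccb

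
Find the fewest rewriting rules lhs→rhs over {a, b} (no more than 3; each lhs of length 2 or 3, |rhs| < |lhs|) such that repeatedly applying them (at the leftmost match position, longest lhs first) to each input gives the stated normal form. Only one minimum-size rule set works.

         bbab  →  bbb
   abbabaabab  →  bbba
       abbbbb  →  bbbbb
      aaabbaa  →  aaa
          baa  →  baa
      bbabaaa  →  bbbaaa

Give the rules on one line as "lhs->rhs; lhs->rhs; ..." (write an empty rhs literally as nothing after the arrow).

  | bbab => bbb
  | abbabaabab => bbabaabab => bbbaabab => bbbaab => bbba
  | abbbbb => bbbbb
  | aaabbaa => aabaa => aaa

aab->a; ab->b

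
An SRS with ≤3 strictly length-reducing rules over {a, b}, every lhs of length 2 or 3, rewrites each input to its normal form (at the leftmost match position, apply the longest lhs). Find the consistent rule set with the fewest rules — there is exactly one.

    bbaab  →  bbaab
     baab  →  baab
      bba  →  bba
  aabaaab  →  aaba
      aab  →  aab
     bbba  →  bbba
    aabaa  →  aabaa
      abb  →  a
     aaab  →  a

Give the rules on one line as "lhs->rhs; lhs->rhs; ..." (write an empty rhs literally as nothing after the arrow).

  | bbaab
  | baab
  | bba
  | aabaaab => aababb => aaba

aaa->ab; abb->a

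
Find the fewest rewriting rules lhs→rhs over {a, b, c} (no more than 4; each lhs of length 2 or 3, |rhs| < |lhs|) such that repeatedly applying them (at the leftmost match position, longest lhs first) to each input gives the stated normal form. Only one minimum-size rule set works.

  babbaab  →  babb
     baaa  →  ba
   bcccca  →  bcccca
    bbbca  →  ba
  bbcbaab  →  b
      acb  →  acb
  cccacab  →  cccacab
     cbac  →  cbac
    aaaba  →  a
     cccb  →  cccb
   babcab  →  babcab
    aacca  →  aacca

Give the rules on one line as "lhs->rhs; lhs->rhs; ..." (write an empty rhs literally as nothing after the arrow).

aaa->a; aab->; aba->a; bbc->

  | babbaab => babb
  | baaa => ba
  | bcccca
  | bbbca => ba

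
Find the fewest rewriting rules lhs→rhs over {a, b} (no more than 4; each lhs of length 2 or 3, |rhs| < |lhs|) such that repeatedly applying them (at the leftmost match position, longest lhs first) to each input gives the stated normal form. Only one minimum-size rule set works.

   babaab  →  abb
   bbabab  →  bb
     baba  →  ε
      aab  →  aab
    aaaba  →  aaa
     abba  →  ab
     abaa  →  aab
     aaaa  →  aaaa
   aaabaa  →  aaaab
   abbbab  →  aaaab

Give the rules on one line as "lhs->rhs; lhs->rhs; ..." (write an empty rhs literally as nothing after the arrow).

ba->; baa->ab; bbb->aa

  | babaab => baab => abb
  | bbabab => bbab => bb
  | baba => ba => ε
  | aab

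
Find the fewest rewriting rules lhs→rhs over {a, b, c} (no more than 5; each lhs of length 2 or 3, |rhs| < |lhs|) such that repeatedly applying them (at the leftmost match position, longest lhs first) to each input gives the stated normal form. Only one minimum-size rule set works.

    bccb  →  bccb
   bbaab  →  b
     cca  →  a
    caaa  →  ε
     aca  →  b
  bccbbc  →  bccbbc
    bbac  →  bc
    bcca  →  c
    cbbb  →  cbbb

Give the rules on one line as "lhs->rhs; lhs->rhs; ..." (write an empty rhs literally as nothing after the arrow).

aa->b; ba->; bca->c; ca->a

  | bccb
  | bbaab => bab => b
  | cca => ca => a
  | caaa => aaa => ba => ε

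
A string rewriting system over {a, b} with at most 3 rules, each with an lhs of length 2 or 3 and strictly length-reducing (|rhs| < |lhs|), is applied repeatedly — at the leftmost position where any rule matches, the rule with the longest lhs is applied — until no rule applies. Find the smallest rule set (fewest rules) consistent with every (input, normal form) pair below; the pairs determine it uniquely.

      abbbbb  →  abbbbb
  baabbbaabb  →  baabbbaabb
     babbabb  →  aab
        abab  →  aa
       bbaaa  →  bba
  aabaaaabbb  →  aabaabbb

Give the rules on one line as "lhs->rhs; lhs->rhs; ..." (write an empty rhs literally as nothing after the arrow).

  | abbbbb
  | baabbbaabb
  | babbabb => ababb => aab
  | abab => aa

aaa->a; bab->a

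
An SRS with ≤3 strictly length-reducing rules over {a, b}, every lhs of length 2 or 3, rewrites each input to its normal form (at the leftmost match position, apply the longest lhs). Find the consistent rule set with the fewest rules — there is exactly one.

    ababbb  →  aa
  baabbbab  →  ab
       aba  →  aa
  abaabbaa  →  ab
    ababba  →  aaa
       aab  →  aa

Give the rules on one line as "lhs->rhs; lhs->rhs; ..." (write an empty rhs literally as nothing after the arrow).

aab->aa; ba->a; baa->

  | ababbb => aabbb => aabb => aab => aa
  | baabbbab => bbbab => bbab => bab => ab
  | aba => aa
  | abaabbaa => abbaa => ab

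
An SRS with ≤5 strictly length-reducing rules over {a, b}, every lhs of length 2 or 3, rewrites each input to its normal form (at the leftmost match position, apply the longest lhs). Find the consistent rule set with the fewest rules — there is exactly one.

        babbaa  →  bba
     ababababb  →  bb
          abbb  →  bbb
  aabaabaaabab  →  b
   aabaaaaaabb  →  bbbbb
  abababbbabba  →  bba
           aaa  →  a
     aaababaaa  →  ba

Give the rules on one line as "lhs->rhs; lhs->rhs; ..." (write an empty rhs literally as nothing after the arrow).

aa->a; aab->bb; ab->b; bab->ab

  | babbaa => abbaa => bbaa => bba
  | ababababb => babababb => abababb => bababb => ababb => babb => abb => bb
  | abbb => bbb
  | aabaabaaabab => bbaabaaabab => bbbbaaabab => bbbbaabab => bbbbbbab => bbbbbab => bbbbab => bbbab => bbab => bab => ab => b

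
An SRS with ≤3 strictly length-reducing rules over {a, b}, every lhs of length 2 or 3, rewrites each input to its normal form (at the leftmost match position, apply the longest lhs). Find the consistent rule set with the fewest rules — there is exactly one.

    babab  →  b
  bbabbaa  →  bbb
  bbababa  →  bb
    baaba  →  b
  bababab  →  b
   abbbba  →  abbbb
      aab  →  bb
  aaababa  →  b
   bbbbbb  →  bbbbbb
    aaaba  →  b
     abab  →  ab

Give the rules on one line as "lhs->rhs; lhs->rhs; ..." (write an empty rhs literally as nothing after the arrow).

aa->b; ba->b; bab->b

  | babab => bab => b
  | bbabbaa => bbbaa => bbba => bbb
  | bbababa => bbaba => bba => bb
  | baaba => baba => ba => b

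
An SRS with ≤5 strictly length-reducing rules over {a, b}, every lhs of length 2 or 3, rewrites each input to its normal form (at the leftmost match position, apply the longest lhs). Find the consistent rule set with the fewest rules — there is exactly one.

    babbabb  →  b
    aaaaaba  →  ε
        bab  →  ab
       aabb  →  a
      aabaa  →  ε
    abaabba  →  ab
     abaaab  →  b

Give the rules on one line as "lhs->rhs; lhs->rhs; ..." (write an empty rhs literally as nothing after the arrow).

  | babbabb => abbabb => abbb => aab => b
  | aaaaaba => aaaba => aba => aa => ε
  | bab => ab
  | aabb => bb => a

aa->; ba->a; bb->a; bba->b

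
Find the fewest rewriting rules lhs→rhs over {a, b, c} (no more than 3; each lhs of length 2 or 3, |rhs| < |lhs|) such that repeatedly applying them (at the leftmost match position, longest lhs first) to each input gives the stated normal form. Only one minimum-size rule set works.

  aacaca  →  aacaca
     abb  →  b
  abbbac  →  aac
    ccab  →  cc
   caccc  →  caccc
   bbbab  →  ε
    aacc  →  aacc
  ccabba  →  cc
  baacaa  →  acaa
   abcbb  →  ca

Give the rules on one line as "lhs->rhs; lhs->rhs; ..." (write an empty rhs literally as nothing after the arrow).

  | aacaca
  | abb => b
  | abbbac => bbac => aac
  | ccab => cc

ab->; ba->; bb->a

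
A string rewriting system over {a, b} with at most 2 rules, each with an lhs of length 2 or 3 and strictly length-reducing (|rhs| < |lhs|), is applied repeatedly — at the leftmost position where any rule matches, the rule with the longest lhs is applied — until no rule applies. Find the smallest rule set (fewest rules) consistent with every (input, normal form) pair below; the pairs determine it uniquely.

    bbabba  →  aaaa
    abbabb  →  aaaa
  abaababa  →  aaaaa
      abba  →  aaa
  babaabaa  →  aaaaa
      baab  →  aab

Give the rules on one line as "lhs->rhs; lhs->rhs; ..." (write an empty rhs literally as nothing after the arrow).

ba->a; bb->a

  | bbabba => aabba => aaaa
  | abbabb => aaabb => aaaa
  | abaababa => aaababa => aaaaba => aaaaa
  | abba => aaa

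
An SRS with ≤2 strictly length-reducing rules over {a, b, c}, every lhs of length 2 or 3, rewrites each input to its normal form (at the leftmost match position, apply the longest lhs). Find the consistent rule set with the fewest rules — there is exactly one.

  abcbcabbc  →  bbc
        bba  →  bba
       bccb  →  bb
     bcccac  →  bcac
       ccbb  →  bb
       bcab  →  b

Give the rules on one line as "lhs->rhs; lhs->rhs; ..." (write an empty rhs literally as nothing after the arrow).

  | abcbcabbc => ccbcabbc => bcabbc => bccbc => bbc
  | bba
  | bccb => bb
  | bcccac => bcac

ab->c; cc->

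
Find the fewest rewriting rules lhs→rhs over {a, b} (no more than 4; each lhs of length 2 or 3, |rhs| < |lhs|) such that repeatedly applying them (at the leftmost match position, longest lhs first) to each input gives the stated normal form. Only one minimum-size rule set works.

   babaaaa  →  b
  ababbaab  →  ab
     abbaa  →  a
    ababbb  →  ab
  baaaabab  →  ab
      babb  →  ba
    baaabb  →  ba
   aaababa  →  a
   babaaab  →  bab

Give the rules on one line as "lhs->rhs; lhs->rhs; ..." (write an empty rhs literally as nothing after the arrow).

aa->; aba->a; bb->

  | babaaaa => baaaa => baa => b
  | ababbaab => abbaab => aaab => ab
  | abbaa => aaa => a
  | ababbb => abbb => ab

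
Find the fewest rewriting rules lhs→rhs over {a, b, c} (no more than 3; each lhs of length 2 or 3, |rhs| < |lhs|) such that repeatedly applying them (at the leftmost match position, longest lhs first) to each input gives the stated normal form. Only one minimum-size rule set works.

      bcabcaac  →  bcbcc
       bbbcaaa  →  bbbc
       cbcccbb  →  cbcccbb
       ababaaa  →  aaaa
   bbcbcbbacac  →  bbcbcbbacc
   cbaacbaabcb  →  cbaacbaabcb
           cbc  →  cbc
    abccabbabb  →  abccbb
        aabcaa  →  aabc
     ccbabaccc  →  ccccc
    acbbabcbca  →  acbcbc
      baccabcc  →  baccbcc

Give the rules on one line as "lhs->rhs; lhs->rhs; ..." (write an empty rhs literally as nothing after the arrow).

bab->; ca->c

  | bcabcaac => bcbcaac => bcbcac => bcbcc
  | bbbcaaa => bbbcaa => bbbca => bbbc
  | cbcccbb
  | ababaaa => aaaa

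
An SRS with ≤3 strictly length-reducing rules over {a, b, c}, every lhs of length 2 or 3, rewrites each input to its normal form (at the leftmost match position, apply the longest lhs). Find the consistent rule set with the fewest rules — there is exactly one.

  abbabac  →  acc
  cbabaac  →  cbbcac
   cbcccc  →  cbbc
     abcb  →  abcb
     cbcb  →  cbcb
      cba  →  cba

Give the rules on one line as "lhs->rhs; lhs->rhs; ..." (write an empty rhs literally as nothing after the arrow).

aba->bc; bbb->; ccc->b

  | abbabac => abbbcc => acc
  | cbabaac => cbbcac
  | cbcccc => cbbc
  | abcb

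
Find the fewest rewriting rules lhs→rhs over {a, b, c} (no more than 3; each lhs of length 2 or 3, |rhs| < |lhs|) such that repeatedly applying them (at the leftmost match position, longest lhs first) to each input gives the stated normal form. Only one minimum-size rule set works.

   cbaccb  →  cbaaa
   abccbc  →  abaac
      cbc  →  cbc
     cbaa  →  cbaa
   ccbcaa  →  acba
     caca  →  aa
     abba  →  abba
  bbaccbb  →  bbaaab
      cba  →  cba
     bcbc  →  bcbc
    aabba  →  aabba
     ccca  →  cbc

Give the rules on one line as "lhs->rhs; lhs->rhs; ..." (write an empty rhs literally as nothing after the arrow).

  | cbaccb => cbaaa
  | abccbc => abaac
  | cbc
  | cbaa

aca->cb; cca->bc; ccb->aa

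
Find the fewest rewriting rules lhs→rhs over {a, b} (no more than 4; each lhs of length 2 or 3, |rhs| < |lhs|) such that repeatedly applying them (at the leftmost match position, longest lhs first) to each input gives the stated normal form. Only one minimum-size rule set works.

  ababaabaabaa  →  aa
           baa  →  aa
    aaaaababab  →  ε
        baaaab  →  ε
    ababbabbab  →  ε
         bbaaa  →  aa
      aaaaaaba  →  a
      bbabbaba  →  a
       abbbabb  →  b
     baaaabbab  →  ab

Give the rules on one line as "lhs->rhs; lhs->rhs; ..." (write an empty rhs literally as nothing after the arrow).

aaa->aa; aab->; ba->a

  | ababaabaabaa => aabaabaabaa => aabaabaa => aabaa => aa
  | baa => aa
  | aaaaababab => aaaababab => aaababab => aababab => abab => aab => ε
  | baaaab => aaaab => aaab => aab => ε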